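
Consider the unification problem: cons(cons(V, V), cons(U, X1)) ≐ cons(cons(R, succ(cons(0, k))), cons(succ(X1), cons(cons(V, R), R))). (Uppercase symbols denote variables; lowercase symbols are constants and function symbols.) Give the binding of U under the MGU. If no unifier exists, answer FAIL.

succ(cons(cons(succ(cons(0, k)), succ(cons(0, k))), succ(cons(0, k))))

Decompose cons/2: cons(V, V) ≐ cons(R, succ(cons(0, k))),  cons(U, X1) ≐ cons(succ(X1), cons(cons(V, R), R)).
Decompose cons/2: V ≐ R,  V ≐ succ(cons(0, k)).
Bind V := R; substituting into the remaining equations gives: R ≐ succ(cons(0, k)),  cons(U, X1) ≐ cons(succ(X1), cons(cons(R, R), R)).
Bind R := succ(cons(0, k)); substituting into the remaining equation gives: cons(U, X1) ≐ cons(succ(X1), cons(cons(succ(cons(0, k)), succ(cons(0, k))), succ(cons(0, k)))). Substituting into the earlier binding gives V := succ(cons(0, k)).
Decompose cons/2: U ≐ succ(X1),  X1 ≐ cons(cons(succ(cons(0, k)), succ(cons(0, k))), succ(cons(0, k))).
Bind U := succ(X1); no other remaining equation mentions U.
Bind X1 := cons(cons(succ(cons(0, k)), succ(cons(0, k))), succ(cons(0, k))). Substituting into the earlier binding gives U := succ(cons(cons(succ(cons(0, k)), succ(cons(0, k))), succ(cons(0, k)))).
MGU = { V -> succ(cons(0, k)), R -> succ(cons(0, k)), U -> succ(cons(cons(succ(cons(0, k)), succ(cons(0, k))), succ(cons(0, k)))), X1 -> cons(cons(succ(cons(0, k)), succ(cons(0, k))), succ(cons(0, k))) }, so U -> succ(cons(cons(succ(cons(0, k)), succ(cons(0, k))), succ(cons(0, k)))).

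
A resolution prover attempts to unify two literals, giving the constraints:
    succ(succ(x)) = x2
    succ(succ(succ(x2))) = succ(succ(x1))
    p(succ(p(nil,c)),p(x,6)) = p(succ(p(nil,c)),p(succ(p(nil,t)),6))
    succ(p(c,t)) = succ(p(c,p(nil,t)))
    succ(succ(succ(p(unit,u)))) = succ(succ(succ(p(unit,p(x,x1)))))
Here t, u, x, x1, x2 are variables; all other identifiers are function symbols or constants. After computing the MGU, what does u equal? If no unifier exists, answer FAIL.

Bind x2 := succ(succ(x)); substituting into the one remaining equation that mentions x2 gives: succ(succ(succ(succ(succ(x))))) = succ(succ(x1)).
Decompose succ/1: succ(succ(succ(succ(x)))) = succ(x1).
Decompose succ/1: succ(succ(succ(x))) = x1.
Bind x1 := succ(succ(succ(x))); substituting into the one remaining equation that mentions x1 gives: succ(succ(succ(p(unit,u)))) = succ(succ(succ(p(unit,p(x,succ(succ(succ(x)))))))).
Decompose p/2: succ(p(nil,c)) = succ(p(nil,c)),  p(x,6) = p(succ(p(nil,t)),6).
Delete trivial equation succ(p(nil,c)) = succ(p(nil,c)).
Decompose p/2: x = succ(p(nil,t)),  6 = 6.
Bind x := succ(p(nil,t)); substituting into the one remaining equation that mentions x gives: succ(succ(succ(p(unit,u)))) = succ(succ(succ(p(unit,p(succ(p(nil,t)),succ(succ(succ(succ(p(nil,t)))))))))). Substituting into the earlier bindings gives x2 := succ(succ(succ(p(nil,t)))), x1 := succ(succ(succ(succ(p(nil,t))))).
Delete trivial equation 6 = 6.
Decompose succ/1: p(c,t) = p(c,p(nil,t)).
Decompose p/2: c = c,  t = p(nil,t).
Delete trivial equation c = c.
Occurs check fails: t occurs in p(nil,t); the equation t = p(nil,t) has no finite solution.

FAIL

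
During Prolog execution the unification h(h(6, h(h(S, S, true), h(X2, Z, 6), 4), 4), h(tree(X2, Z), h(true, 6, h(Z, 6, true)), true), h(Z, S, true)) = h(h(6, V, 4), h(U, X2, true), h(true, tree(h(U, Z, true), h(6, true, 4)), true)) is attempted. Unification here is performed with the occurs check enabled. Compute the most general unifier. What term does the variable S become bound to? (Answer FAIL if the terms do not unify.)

Decompose h/3: h(6, h(h(S, S, true), h(X2, Z, 6), 4), 4) = h(6, V, 4),  h(tree(X2, Z), h(true, 6, h(Z, 6, true)), true) = h(U, X2, true),  h(Z, S, true) = h(true, tree(h(U, Z, true), h(6, true, 4)), true).
Decompose h/3: 6 = 6,  h(h(S, S, true), h(X2, Z, 6), 4) = V,  4 = 4.
Delete trivial equation 6 = 6.
Bind V := h(h(S, S, true), h(X2, Z, 6), 4); no other remaining equation mentions V.
Delete trivial equation 4 = 4.
Decompose h/3: tree(X2, Z) = U,  h(true, 6, h(Z, 6, true)) = X2,  true = true.
Bind U := tree(X2, Z); substituting into the one remaining equation that mentions U gives: h(Z, S, true) = h(true, tree(h(tree(X2, Z), Z, true), h(6, true, 4)), true).
Bind X2 := h(true, 6, h(Z, 6, true)); substituting into the one remaining equation that mentions X2 gives: h(Z, S, true) = h(true, tree(h(tree(h(true, 6, h(Z, 6, true)), Z), Z, true), h(6, true, 4)), true). Substituting into the earlier bindings gives V := h(h(S, S, true), h(h(true, 6, h(Z, 6, true)), Z, 6), 4), U := tree(h(true, 6, h(Z, 6, true)), Z).
Delete trivial equation true = true.
Decompose h/3: Z = true,  S = tree(h(tree(h(true, 6, h(Z, 6, true)), Z), Z, true), h(6, true, 4)),  true = true.
Bind Z := true; substituting into the one remaining equation that mentions Z gives: S = tree(h(tree(h(true, 6, h(true, 6, true)), true), true, true), h(6, true, 4)). Substituting into the earlier bindings gives V := h(h(S, S, true), h(h(true, 6, h(true, 6, true)), true, 6), 4), U := tree(h(true, 6, h(true, 6, true)), true), X2 := h(true, 6, h(true, 6, true)).
Bind S := tree(h(tree(h(true, 6, h(true, 6, true)), true), true, true), h(6, true, 4)); no other remaining equation mentions S. Substituting into the earlier binding gives V := h(h(tree(h(tree(h(true, 6, h(true, 6, true)), true), true, true), h(6, true, 4)), tree(h(tree(h(true, 6, h(true, 6, true)), true), true, true), h(6, true, 4)), true), h(h(true, 6, h(true, 6, true)), true, 6), 4).
Delete trivial equation true = true.
MGU = { V ↦ h(h(tree(h(tree(h(true, 6, h(true, 6, true)), true), true, true), h(6, true, 4)), tree(h(tree(h(true, 6, h(true, 6, true)), true), true, true), h(6, true, 4)), true), h(h(true, 6, h(true, 6, true)), true, 6), 4), U ↦ tree(h(true, 6, h(true, 6, true)), true), X2 ↦ h(true, 6, h(true, 6, true)), Z ↦ true, S ↦ tree(h(tree(h(true, 6, h(true, 6, true)), true), true, true), h(6, true, 4)) }, so S ↦ tree(h(tree(h(true, 6, h(true, 6, true)), true), true, true), h(6, true, 4)).

tree(h(tree(h(true, 6, h(true, 6, true)), true), true, true), h(6, true, 4))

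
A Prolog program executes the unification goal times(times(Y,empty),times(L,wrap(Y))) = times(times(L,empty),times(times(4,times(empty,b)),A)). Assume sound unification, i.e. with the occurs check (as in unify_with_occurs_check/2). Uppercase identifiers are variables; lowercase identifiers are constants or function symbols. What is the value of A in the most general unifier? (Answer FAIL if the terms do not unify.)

wrap(times(4,times(empty,b)))

Decompose times/2: times(Y,empty) = times(L,empty),  times(L,wrap(Y)) = times(times(4,times(empty,b)),A).
Decompose times/2: Y = L,  empty = empty.
Bind Y := L; substituting into the one remaining equation that mentions Y gives: times(L,wrap(L)) = times(times(4,times(empty,b)),A).
Delete trivial equation empty = empty.
Decompose times/2: L = times(4,times(empty,b)),  wrap(L) = A.
Bind L := times(4,times(empty,b)); substituting into the remaining equation gives: wrap(times(4,times(empty,b))) = A. Substituting into the earlier binding gives Y := times(4,times(empty,b)).
Bind A := wrap(times(4,times(empty,b))).
MGU = { Y = times(4,times(empty,b)), L = times(4,times(empty,b)), A = wrap(times(4,times(empty,b))) }, so A = wrap(times(4,times(empty,b))).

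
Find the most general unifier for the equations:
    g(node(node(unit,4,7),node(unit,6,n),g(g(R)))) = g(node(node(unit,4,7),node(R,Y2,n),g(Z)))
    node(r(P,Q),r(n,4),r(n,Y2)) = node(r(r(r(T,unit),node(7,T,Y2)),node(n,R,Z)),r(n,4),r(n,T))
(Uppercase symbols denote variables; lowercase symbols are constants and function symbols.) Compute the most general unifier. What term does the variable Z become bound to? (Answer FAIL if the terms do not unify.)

Decompose g/1: node(node(unit,4,7),node(unit,6,n),g(g(R))) = node(node(unit,4,7),node(R,Y2,n),g(Z)).
Decompose node/3: node(unit,4,7) = node(unit,4,7),  node(unit,6,n) = node(R,Y2,n),  g(g(R)) = g(Z).
Delete trivial equation node(unit,4,7) = node(unit,4,7).
Decompose node/3: unit = R,  6 = Y2,  n = n.
Bind R := unit; substituting into the 2 remaining equations that mention R gives: g(g(unit)) = g(Z),  node(r(P,Q),r(n,4),r(n,Y2)) = node(r(r(r(T,unit),node(7,T,Y2)),node(n,unit,Z)),r(n,4),r(n,T)).
Bind Y2 := 6; substituting into the one remaining equation that mentions Y2 gives: node(r(P,Q),r(n,4),r(n,6)) = node(r(r(r(T,unit),node(7,T,6)),node(n,unit,Z)),r(n,4),r(n,T)).
Delete trivial equation n = n.
Decompose g/1: g(unit) = Z.
Bind Z := g(unit); substituting into the remaining equation gives: node(r(P,Q),r(n,4),r(n,6)) = node(r(r(r(T,unit),node(7,T,6)),node(n,unit,g(unit))),r(n,4),r(n,T)).
Decompose node/3: r(P,Q) = r(r(r(T,unit),node(7,T,6)),node(n,unit,g(unit))),  r(n,4) = r(n,4),  r(n,6) = r(n,T).
Decompose r/2: P = r(r(T,unit),node(7,T,6)),  Q = node(n,unit,g(unit)).
Bind P := r(r(T,unit),node(7,T,6)); no other remaining equation mentions P.
Bind Q := node(n,unit,g(unit)); no other remaining equation mentions Q.
Delete trivial equation r(n,4) = r(n,4).
Decompose r/2: n = n,  6 = T.
Delete trivial equation n = n.
Bind T := 6. Substituting into the earlier binding gives P := r(r(6,unit),node(7,6,6)).
MGU = { R := unit, Y2 := 6, Z := g(unit), P := r(r(6,unit),node(7,6,6)), Q := node(n,unit,g(unit)), T := 6 }, so Z := g(unit).

g(unit)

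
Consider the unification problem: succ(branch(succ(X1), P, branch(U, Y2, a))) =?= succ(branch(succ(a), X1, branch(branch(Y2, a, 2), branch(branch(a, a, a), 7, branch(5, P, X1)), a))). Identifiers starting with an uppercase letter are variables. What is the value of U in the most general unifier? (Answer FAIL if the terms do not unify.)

Decompose succ/1: branch(succ(X1), P, branch(U, Y2, a)) =?= branch(succ(a), X1, branch(branch(Y2, a, 2), branch(branch(a, a, a), 7, branch(5, P, X1)), a)).
Decompose branch/3: succ(X1) =?= succ(a),  P =?= X1,  branch(U, Y2, a) =?= branch(branch(Y2, a, 2), branch(branch(a, a, a), 7, branch(5, P, X1)), a).
Decompose succ/1: X1 =?= a.
Bind X1 := a; substituting into the remaining equations gives: P =?= a,  branch(U, Y2, a) =?= branch(branch(Y2, a, 2), branch(branch(a, a, a), 7, branch(5, P, a)), a).
Bind P := a; substituting into the remaining equation gives: branch(U, Y2, a) =?= branch(branch(Y2, a, 2), branch(branch(a, a, a), 7, branch(5, a, a)), a).
Decompose branch/3: U =?= branch(Y2, a, 2),  Y2 =?= branch(branch(a, a, a), 7, branch(5, a, a)),  a =?= a.
Bind U := branch(Y2, a, 2); no other remaining equation mentions U.
Bind Y2 := branch(branch(a, a, a), 7, branch(5, a, a)); no other remaining equation mentions Y2. Substituting into the earlier binding gives U := branch(branch(branch(a, a, a), 7, branch(5, a, a)), a, 2).
Delete trivial equation a =?= a.
MGU = { X1 := a, P := a, U := branch(branch(branch(a, a, a), 7, branch(5, a, a)), a, 2), Y2 := branch(branch(a, a, a), 7, branch(5, a, a)) }, so U := branch(branch(branch(a, a, a), 7, branch(5, a, a)), a, 2).

branch(branch(branch(a, a, a), 7, branch(5, a, a)), a, 2)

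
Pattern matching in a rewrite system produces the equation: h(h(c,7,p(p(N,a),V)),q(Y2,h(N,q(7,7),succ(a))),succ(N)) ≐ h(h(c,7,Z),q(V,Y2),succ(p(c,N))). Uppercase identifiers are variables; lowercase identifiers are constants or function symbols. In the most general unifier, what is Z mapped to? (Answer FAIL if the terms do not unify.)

Decompose h/3: h(c,7,p(p(N,a),V)) ≐ h(c,7,Z),  q(Y2,h(N,q(7,7),succ(a))) ≐ q(V,Y2),  succ(N) ≐ succ(p(c,N)).
Decompose h/3: c ≐ c,  7 ≐ 7,  p(p(N,a),V) ≐ Z.
Delete trivial equation c ≐ c.
Delete trivial equation 7 ≐ 7.
Bind Z := p(p(N,a),V); no other remaining equation mentions Z.
Decompose q/2: Y2 ≐ V,  h(N,q(7,7),succ(a)) ≐ Y2.
Bind Y2 := V; substituting into the one remaining equation that mentions Y2 gives: h(N,q(7,7),succ(a)) ≐ V.
Bind V := h(N,q(7,7),succ(a)); no other remaining equation mentions V. Substituting into the earlier bindings gives Z := p(p(N,a),h(N,q(7,7),succ(a))), Y2 := h(N,q(7,7),succ(a)).
Decompose succ/1: N ≐ p(c,N).
Occurs check fails: N occurs in p(c,N); the equation N ≐ p(c,N) has no finite solution.

FAIL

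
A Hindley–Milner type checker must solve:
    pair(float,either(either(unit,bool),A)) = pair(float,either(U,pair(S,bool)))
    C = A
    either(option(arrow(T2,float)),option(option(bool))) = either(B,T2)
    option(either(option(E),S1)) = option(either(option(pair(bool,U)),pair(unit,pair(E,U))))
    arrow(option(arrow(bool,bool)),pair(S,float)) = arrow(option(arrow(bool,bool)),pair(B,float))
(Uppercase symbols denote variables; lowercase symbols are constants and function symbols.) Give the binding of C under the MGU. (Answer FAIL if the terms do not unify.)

Decompose pair/2: float = float,  either(either(unit,bool),A) = either(U,pair(S,bool)).
Delete trivial equation float = float.
Decompose either/2: either(unit,bool) = U,  A = pair(S,bool).
Bind U := either(unit,bool); substituting into the one remaining equation that mentions U gives: option(either(option(E),S1)) = option(either(option(pair(bool,either(unit,bool))),pair(unit,pair(E,either(unit,bool))))).
Bind A := pair(S,bool); substituting into the one remaining equation that mentions A gives: C = pair(S,bool).
Bind C := pair(S,bool); no other remaining equation mentions C.
Decompose either/2: option(arrow(T2,float)) = B,  option(option(bool)) = T2.
Bind B := option(arrow(T2,float)); substituting into the one remaining equation that mentions B gives: arrow(option(arrow(bool,bool)),pair(S,float)) = arrow(option(arrow(bool,bool)),pair(option(arrow(T2,float)),float)).
Bind T2 := option(option(bool)); substituting into the one remaining equation that mentions T2 gives: arrow(option(arrow(bool,bool)),pair(S,float)) = arrow(option(arrow(bool,bool)),pair(option(arrow(option(option(bool)),float)),float)). Substituting into the earlier binding gives B := option(arrow(option(option(bool)),float)).
Decompose option/1: either(option(E),S1) = either(option(pair(bool,either(unit,bool))),pair(unit,pair(E,either(unit,bool)))).
Decompose either/2: option(E) = option(pair(bool,either(unit,bool))),  S1 = pair(unit,pair(E,either(unit,bool))).
Decompose option/1: E = pair(bool,either(unit,bool)).
Bind E := pair(bool,either(unit,bool)); substituting into the one remaining equation that mentions E gives: S1 = pair(unit,pair(pair(bool,either(unit,bool)),either(unit,bool))).
Bind S1 := pair(unit,pair(pair(bool,either(unit,bool)),either(unit,bool))); no other remaining equation mentions S1.
Decompose arrow/2: option(arrow(bool,bool)) = option(arrow(bool,bool)),  pair(S,float) = pair(option(arrow(option(option(bool)),float)),float).
Delete trivial equation option(arrow(bool,bool)) = option(arrow(bool,bool)).
Decompose pair/2: S = option(arrow(option(option(bool)),float)),  float = float.
Bind S := option(arrow(option(option(bool)),float)); no other remaining equation mentions S. Substituting into the earlier bindings gives A := pair(option(arrow(option(option(bool)),float)),bool), C := pair(option(arrow(option(option(bool)),float)),bool).
Delete trivial equation float = float.
MGU = { U -> either(unit,bool), A -> pair(option(arrow(option(option(bool)),float)),bool), C -> pair(option(arrow(option(option(bool)),float)),bool), B -> option(arrow(option(option(bool)),float)), T2 -> option(option(bool)), E -> pair(bool,either(unit,bool)), S1 -> pair(unit,pair(pair(bool,either(unit,bool)),either(unit,bool))), S -> option(arrow(option(option(bool)),float)) }, so C -> pair(option(arrow(option(option(bool)),float)),bool).

pair(option(arrow(option(option(bool)),float)),bool)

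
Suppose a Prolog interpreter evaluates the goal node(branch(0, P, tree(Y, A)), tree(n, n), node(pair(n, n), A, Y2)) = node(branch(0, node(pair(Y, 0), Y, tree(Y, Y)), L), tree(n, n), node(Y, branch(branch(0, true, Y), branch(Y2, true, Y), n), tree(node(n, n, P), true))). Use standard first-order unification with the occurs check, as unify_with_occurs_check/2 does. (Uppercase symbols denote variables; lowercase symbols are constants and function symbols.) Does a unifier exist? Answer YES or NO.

YES

Decompose node/3: branch(0, P, tree(Y, A)) = branch(0, node(pair(Y, 0), Y, tree(Y, Y)), L),  tree(n, n) = tree(n, n),  node(pair(n, n), A, Y2) = node(Y, branch(branch(0, true, Y), branch(Y2, true, Y), n), tree(node(n, n, P), true)).
Decompose branch/3: 0 = 0,  P = node(pair(Y, 0), Y, tree(Y, Y)),  tree(Y, A) = L.
Delete trivial equation 0 = 0.
Bind P := node(pair(Y, 0), Y, tree(Y, Y)); substituting into the one remaining equation that mentions P gives: node(pair(n, n), A, Y2) = node(Y, branch(branch(0, true, Y), branch(Y2, true, Y), n), tree(node(n, n, node(pair(Y, 0), Y, tree(Y, Y))), true)).
Bind L := tree(Y, A); no other remaining equation mentions L.
Delete trivial equation tree(n, n) = tree(n, n).
Decompose node/3: pair(n, n) = Y,  A = branch(branch(0, true, Y), branch(Y2, true, Y), n),  Y2 = tree(node(n, n, node(pair(Y, 0), Y, tree(Y, Y))), true).
Bind Y := pair(n, n); substituting into the remaining equations gives: A = branch(branch(0, true, pair(n, n)), branch(Y2, true, pair(n, n)), n),  Y2 = tree(node(n, n, node(pair(pair(n, n), 0), pair(n, n), tree(pair(n, n), pair(n, n)))), true). Substituting into the earlier bindings gives P := node(pair(pair(n, n), 0), pair(n, n), tree(pair(n, n), pair(n, n))), L := tree(pair(n, n), A).
Bind A := branch(branch(0, true, pair(n, n)), branch(Y2, true, pair(n, n)), n); no other remaining equation mentions A. Substituting into the earlier binding gives L := tree(pair(n, n), branch(branch(0, true, pair(n, n)), branch(Y2, true, pair(n, n)), n)).
Bind Y2 := tree(node(n, n, node(pair(pair(n, n), 0), pair(n, n), tree(pair(n, n), pair(n, n)))), true). Substituting into the earlier bindings gives L := tree(pair(n, n), branch(branch(0, true, pair(n, n)), branch(tree(node(n, n, node(pair(pair(n, n), 0), pair(n, n), tree(pair(n, n), pair(n, n)))), true), true, pair(n, n)), n)), A := branch(branch(0, true, pair(n, n)), branch(tree(node(n, n, node(pair(pair(n, n), 0), pair(n, n), tree(pair(n, n), pair(n, n)))), true), true, pair(n, n)), n).
No equations remain and no clash or occurs-check failure arose, so a unifier exists.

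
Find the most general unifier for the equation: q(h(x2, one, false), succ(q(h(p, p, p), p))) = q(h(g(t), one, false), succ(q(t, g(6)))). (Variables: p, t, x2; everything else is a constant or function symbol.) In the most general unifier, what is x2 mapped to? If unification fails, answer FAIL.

g(h(g(6), g(6), g(6)))

Decompose q/2: h(x2, one, false) = h(g(t), one, false),  succ(q(h(p, p, p), p)) = succ(q(t, g(6))).
Decompose h/3: x2 = g(t),  one = one,  false = false.
Bind x2 := g(t); no other remaining equation mentions x2.
Delete trivial equation one = one.
Delete trivial equation false = false.
Decompose succ/1: q(h(p, p, p), p) = q(t, g(6)).
Decompose q/2: h(p, p, p) = t,  p = g(6).
Bind t := h(p, p, p); no other remaining equation mentions t. Substituting into the earlier binding gives x2 := g(h(p, p, p)).
Bind p := g(6). Substituting into the earlier bindings gives x2 := g(h(g(6), g(6), g(6))), t := h(g(6), g(6), g(6)).
MGU = { x2 -> g(h(g(6), g(6), g(6))), t -> h(g(6), g(6), g(6)), p -> g(6) }, so x2 -> g(h(g(6), g(6), g(6))).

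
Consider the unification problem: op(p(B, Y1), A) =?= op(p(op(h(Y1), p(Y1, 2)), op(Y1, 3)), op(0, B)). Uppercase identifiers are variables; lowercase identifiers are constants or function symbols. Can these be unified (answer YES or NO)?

Decompose op/2: p(B, Y1) =?= p(op(h(Y1), p(Y1, 2)), op(Y1, 3)),  A =?= op(0, B).
Decompose p/2: B =?= op(h(Y1), p(Y1, 2)),  Y1 =?= op(Y1, 3).
Bind B := op(h(Y1), p(Y1, 2)); substituting into the one remaining equation that mentions B gives: A =?= op(0, op(h(Y1), p(Y1, 2))).
Occurs check fails: Y1 occurs in op(Y1, 3); the equation Y1 =?= op(Y1, 3) has no finite solution.

NO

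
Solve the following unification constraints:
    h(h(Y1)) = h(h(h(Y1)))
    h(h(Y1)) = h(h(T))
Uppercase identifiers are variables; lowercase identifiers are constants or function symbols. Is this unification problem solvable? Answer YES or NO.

NO

Decompose h/1: h(Y1) = h(h(Y1)).
Decompose h/1: Y1 = h(Y1).
Occurs check fails: Y1 occurs in h(Y1); the equation Y1 = h(Y1) has no finite solution.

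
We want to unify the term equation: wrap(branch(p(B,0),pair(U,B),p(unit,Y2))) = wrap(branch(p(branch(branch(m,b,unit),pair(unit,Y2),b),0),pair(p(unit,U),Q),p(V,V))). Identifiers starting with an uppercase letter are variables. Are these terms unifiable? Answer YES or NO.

Decompose wrap/1: branch(p(B,0),pair(U,B),p(unit,Y2)) = branch(p(branch(branch(m,b,unit),pair(unit,Y2),b),0),pair(p(unit,U),Q),p(V,V)).
Decompose branch/3: p(B,0) = p(branch(branch(m,b,unit),pair(unit,Y2),b),0),  pair(U,B) = pair(p(unit,U),Q),  p(unit,Y2) = p(V,V).
Decompose p/2: B = branch(branch(m,b,unit),pair(unit,Y2),b),  0 = 0.
Bind B := branch(branch(m,b,unit),pair(unit,Y2),b); substituting into the one remaining equation that mentions B gives: pair(U,branch(branch(m,b,unit),pair(unit,Y2),b)) = pair(p(unit,U),Q).
Delete trivial equation 0 = 0.
Decompose pair/2: U = p(unit,U),  branch(branch(m,b,unit),pair(unit,Y2),b) = Q.
Occurs check fails: U occurs in p(unit,U); the equation U = p(unit,U) has no finite solution.

NO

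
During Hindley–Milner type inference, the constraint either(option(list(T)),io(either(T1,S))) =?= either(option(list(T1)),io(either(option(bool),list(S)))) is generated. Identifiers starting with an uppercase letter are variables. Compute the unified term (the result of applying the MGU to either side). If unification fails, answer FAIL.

Decompose either/2: option(list(T)) =?= option(list(T1)),  io(either(T1,S)) =?= io(either(option(bool),list(S))).
Decompose option/1: list(T) =?= list(T1).
Decompose list/1: T =?= T1.
Bind T := T1; no other remaining equation mentions T.
Decompose io/1: either(T1,S) =?= either(option(bool),list(S)).
Decompose either/2: T1 =?= option(bool),  S =?= list(S).
Bind T1 := option(bool); no other remaining equation mentions T1. Substituting into the earlier binding gives T := option(bool).
Occurs check fails: S occurs in list(S); the equation S =?= list(S) has no finite solution.

FAIL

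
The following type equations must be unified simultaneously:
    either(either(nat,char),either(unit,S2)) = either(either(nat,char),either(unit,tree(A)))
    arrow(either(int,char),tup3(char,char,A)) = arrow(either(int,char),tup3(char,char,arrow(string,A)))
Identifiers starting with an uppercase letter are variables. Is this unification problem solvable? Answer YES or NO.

NO

Decompose either/2: either(nat,char) = either(nat,char),  either(unit,S2) = either(unit,tree(A)).
Delete trivial equation either(nat,char) = either(nat,char).
Decompose either/2: unit = unit,  S2 = tree(A).
Delete trivial equation unit = unit.
Bind S2 := tree(A); no other remaining equation mentions S2.
Decompose arrow/2: either(int,char) = either(int,char),  tup3(char,char,A) = tup3(char,char,arrow(string,A)).
Delete trivial equation either(int,char) = either(int,char).
Decompose tup3/3: char = char,  char = char,  A = arrow(string,A).
Delete trivial equation char = char.
Delete trivial equation char = char.
Occurs check fails: A occurs in arrow(string,A); the equation A = arrow(string,A) has no finite solution.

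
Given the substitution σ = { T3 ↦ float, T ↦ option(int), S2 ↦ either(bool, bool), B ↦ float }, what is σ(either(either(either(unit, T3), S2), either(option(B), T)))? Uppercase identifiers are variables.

either(either(either(unit, float), either(bool, bool)), either(option(float), option(int)))

Replace each occurrence of T3 with float.
Replace each occurrence of T with option(int).
Replace each occurrence of S2 with either(bool, bool).
Replace each occurrence of B with float.
Result: either(either(either(unit, float), either(bool, bool)), either(option(float), option(int))).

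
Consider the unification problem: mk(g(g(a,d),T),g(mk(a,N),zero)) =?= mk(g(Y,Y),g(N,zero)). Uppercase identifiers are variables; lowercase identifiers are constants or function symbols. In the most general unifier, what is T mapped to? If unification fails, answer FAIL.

Decompose mk/2: g(g(a,d),T) =?= g(Y,Y),  g(mk(a,N),zero) =?= g(N,zero).
Decompose g/2: g(a,d) =?= Y,  T =?= Y.
Bind Y := g(a,d); substituting into the one remaining equation that mentions Y gives: T =?= g(a,d).
Bind T := g(a,d); no other remaining equation mentions T.
Decompose g/2: mk(a,N) =?= N,  zero =?= zero.
Occurs check fails: N occurs in mk(a,N); the equation N =?= mk(a,N) has no finite solution.

FAIL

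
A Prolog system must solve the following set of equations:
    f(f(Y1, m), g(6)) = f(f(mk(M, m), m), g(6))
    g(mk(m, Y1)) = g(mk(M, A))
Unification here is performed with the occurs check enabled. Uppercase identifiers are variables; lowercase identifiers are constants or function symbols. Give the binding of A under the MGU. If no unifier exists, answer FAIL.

Decompose f/2: f(Y1, m) = f(mk(M, m), m),  g(6) = g(6).
Decompose f/2: Y1 = mk(M, m),  m = m.
Bind Y1 := mk(M, m); substituting into the one remaining equation that mentions Y1 gives: g(mk(m, mk(M, m))) = g(mk(M, A)).
Delete trivial equation m = m.
Delete trivial equation g(6) = g(6).
Decompose g/1: mk(m, mk(M, m)) = mk(M, A).
Decompose mk/2: m = M,  mk(M, m) = A.
Bind M := m; substituting into the remaining equation gives: mk(m, m) = A. Substituting into the earlier binding gives Y1 := mk(m, m).
Bind A := mk(m, m).
MGU = { Y1 = mk(m, m), M = m, A = mk(m, m) }, so A = mk(m, m).

mk(m, m)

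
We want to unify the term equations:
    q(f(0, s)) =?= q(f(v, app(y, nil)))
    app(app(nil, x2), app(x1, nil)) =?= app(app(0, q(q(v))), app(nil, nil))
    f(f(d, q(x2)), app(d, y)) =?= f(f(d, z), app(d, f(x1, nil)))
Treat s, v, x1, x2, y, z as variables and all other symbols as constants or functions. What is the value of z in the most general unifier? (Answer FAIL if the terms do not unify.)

FAIL

Decompose q/1: f(0, s) =?= f(v, app(y, nil)).
Decompose f/2: 0 =?= v,  s =?= app(y, nil).
Bind v := 0; substituting into the one remaining equation that mentions v gives: app(app(nil, x2), app(x1, nil)) =?= app(app(0, q(q(0))), app(nil, nil)).
Bind s := app(y, nil); no other remaining equation mentions s.
Decompose app/2: app(nil, x2) =?= app(0, q(q(0))),  app(x1, nil) =?= app(nil, nil).
Decompose app/2: nil =?= 0,  x2 =?= q(q(0)).
Clash: constants nil and 0 differ; no unifier exists.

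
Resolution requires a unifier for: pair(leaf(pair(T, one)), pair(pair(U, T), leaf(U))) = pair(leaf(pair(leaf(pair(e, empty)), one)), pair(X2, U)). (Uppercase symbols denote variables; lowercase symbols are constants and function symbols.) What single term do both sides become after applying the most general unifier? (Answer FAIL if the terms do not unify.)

FAIL

Decompose pair/2: leaf(pair(T, one)) = leaf(pair(leaf(pair(e, empty)), one)),  pair(pair(U, T), leaf(U)) = pair(X2, U).
Decompose leaf/1: pair(T, one) = pair(leaf(pair(e, empty)), one).
Decompose pair/2: T = leaf(pair(e, empty)),  one = one.
Bind T := leaf(pair(e, empty)); substituting into the one remaining equation that mentions T gives: pair(pair(U, leaf(pair(e, empty))), leaf(U)) = pair(X2, U).
Delete trivial equation one = one.
Decompose pair/2: pair(U, leaf(pair(e, empty))) = X2,  leaf(U) = U.
Bind X2 := pair(U, leaf(pair(e, empty))); no other remaining equation mentions X2.
Occurs check fails: U occurs in leaf(U); the equation U = leaf(U) has no finite solution.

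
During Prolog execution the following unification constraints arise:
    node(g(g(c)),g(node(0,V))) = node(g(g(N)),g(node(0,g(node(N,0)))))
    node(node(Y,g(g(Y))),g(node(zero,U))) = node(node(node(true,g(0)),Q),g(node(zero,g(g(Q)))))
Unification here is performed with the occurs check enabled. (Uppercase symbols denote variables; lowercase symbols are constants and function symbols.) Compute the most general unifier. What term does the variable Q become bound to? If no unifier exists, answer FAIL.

Decompose node/2: g(g(c)) = g(g(N)),  g(node(0,V)) = g(node(0,g(node(N,0)))).
Decompose g/1: g(c) = g(N).
Decompose g/1: c = N.
Bind N := c; substituting into the one remaining equation that mentions N gives: g(node(0,V)) = g(node(0,g(node(c,0)))).
Decompose g/1: node(0,V) = node(0,g(node(c,0))).
Decompose node/2: 0 = 0,  V = g(node(c,0)).
Delete trivial equation 0 = 0.
Bind V := g(node(c,0)); no other remaining equation mentions V.
Decompose node/2: node(Y,g(g(Y))) = node(node(true,g(0)),Q),  g(node(zero,U)) = g(node(zero,g(g(Q)))).
Decompose node/2: Y = node(true,g(0)),  g(g(Y)) = Q.
Bind Y := node(true,g(0)); substituting into the one remaining equation that mentions Y gives: g(g(node(true,g(0)))) = Q.
Bind Q := g(g(node(true,g(0)))); substituting into the remaining equation gives: g(node(zero,U)) = g(node(zero,g(g(g(g(node(true,g(0)))))))).
Decompose g/1: node(zero,U) = node(zero,g(g(g(g(node(true,g(0))))))).
Decompose node/2: zero = zero,  U = g(g(g(g(node(true,g(0)))))).
Delete trivial equation zero = zero.
Bind U := g(g(g(g(node(true,g(0)))))).
MGU = { N = c, V = g(node(c,0)), Y = node(true,g(0)), Q = g(g(node(true,g(0)))), U = g(g(g(g(node(true,g(0)))))) }, so Q = g(g(node(true,g(0)))).

g(g(node(true,g(0))))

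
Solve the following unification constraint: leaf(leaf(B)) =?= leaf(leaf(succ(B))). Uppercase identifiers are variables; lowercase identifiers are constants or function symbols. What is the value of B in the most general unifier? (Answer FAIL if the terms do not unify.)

FAIL

Decompose leaf/1: leaf(B) =?= leaf(succ(B)).
Decompose leaf/1: B =?= succ(B).
Occurs check fails: B occurs in succ(B); the equation B =?= succ(B) has no finite solution.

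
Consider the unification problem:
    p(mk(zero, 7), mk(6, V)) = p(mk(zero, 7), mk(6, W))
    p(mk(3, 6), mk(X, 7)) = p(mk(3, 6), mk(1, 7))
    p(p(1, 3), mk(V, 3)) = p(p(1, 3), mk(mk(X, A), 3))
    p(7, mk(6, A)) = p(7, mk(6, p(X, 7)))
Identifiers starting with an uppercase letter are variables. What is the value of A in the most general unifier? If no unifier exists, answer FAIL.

p(1, 7)

Decompose p/2: mk(zero, 7) = mk(zero, 7),  mk(6, V) = mk(6, W).
Delete trivial equation mk(zero, 7) = mk(zero, 7).
Decompose mk/2: 6 = 6,  V = W.
Delete trivial equation 6 = 6.
Bind V := W; substituting into the one remaining equation that mentions V gives: p(p(1, 3), mk(W, 3)) = p(p(1, 3), mk(mk(X, A), 3)).
Decompose p/2: mk(3, 6) = mk(3, 6),  mk(X, 7) = mk(1, 7).
Delete trivial equation mk(3, 6) = mk(3, 6).
Decompose mk/2: X = 1,  7 = 7.
Bind X := 1; substituting into the 2 remaining equations that mention X gives: p(p(1, 3), mk(W, 3)) = p(p(1, 3), mk(mk(1, A), 3)),  p(7, mk(6, A)) = p(7, mk(6, p(1, 7))).
Delete trivial equation 7 = 7.
Decompose p/2: p(1, 3) = p(1, 3),  mk(W, 3) = mk(mk(1, A), 3).
Delete trivial equation p(1, 3) = p(1, 3).
Decompose mk/2: W = mk(1, A),  3 = 3.
Bind W := mk(1, A); no other remaining equation mentions W. Substituting into the earlier binding gives V := mk(1, A).
Delete trivial equation 3 = 3.
Decompose p/2: 7 = 7,  mk(6, A) = mk(6, p(1, 7)).
Delete trivial equation 7 = 7.
Decompose mk/2: 6 = 6,  A = p(1, 7).
Delete trivial equation 6 = 6.
Bind A := p(1, 7). Substituting into the earlier bindings gives V := mk(1, p(1, 7)), W := mk(1, p(1, 7)).
MGU = { V -> mk(1, p(1, 7)), X -> 1, W -> mk(1, p(1, 7)), A -> p(1, 7) }, so A -> p(1, 7).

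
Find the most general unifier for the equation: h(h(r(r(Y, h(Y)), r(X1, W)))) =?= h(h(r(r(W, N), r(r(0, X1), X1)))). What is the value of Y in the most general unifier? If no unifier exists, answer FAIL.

Decompose h/1: h(r(r(Y, h(Y)), r(X1, W))) =?= h(r(r(W, N), r(r(0, X1), X1))).
Decompose h/1: r(r(Y, h(Y)), r(X1, W)) =?= r(r(W, N), r(r(0, X1), X1)).
Decompose r/2: r(Y, h(Y)) =?= r(W, N),  r(X1, W) =?= r(r(0, X1), X1).
Decompose r/2: Y =?= W,  h(Y) =?= N.
Bind Y := W; substituting into the one remaining equation that mentions Y gives: h(W) =?= N.
Bind N := h(W); no other remaining equation mentions N.
Decompose r/2: X1 =?= r(0, X1),  W =?= X1.
Occurs check fails: X1 occurs in r(0, X1); the equation X1 =?= r(0, X1) has no finite solution.

FAIL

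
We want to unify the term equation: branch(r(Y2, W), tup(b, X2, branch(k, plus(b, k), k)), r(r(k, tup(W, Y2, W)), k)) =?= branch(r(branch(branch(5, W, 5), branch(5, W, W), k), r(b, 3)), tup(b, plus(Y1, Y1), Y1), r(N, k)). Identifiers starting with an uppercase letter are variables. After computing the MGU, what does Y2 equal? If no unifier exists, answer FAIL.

Decompose branch/3: r(Y2, W) =?= r(branch(branch(5, W, 5), branch(5, W, W), k), r(b, 3)),  tup(b, X2, branch(k, plus(b, k), k)) =?= tup(b, plus(Y1, Y1), Y1),  r(r(k, tup(W, Y2, W)), k) =?= r(N, k).
Decompose r/2: Y2 =?= branch(branch(5, W, 5), branch(5, W, W), k),  W =?= r(b, 3).
Bind Y2 := branch(branch(5, W, 5), branch(5, W, W), k); substituting into the one remaining equation that mentions Y2 gives: r(r(k, tup(W, branch(branch(5, W, 5), branch(5, W, W), k), W)), k) =?= r(N, k).
Bind W := r(b, 3); substituting into the one remaining equation that mentions W gives: r(r(k, tup(r(b, 3), branch(branch(5, r(b, 3), 5), branch(5, r(b, 3), r(b, 3)), k), r(b, 3))), k) =?= r(N, k). Substituting into the earlier binding gives Y2 := branch(branch(5, r(b, 3), 5), branch(5, r(b, 3), r(b, 3)), k).
Decompose tup/3: b =?= b,  X2 =?= plus(Y1, Y1),  branch(k, plus(b, k), k) =?= Y1.
Delete trivial equation b =?= b.
Bind X2 := plus(Y1, Y1); no other remaining equation mentions X2.
Bind Y1 := branch(k, plus(b, k), k); no other remaining equation mentions Y1. Substituting into the earlier binding gives X2 := plus(branch(k, plus(b, k), k), branch(k, plus(b, k), k)).
Decompose r/2: r(k, tup(r(b, 3), branch(branch(5, r(b, 3), 5), branch(5, r(b, 3), r(b, 3)), k), r(b, 3))) =?= N,  k =?= k.
Bind N := r(k, tup(r(b, 3), branch(branch(5, r(b, 3), 5), branch(5, r(b, 3), r(b, 3)), k), r(b, 3))); no other remaining equation mentions N.
Delete trivial equation k =?= k.
MGU = { Y2 ↦ branch(branch(5, r(b, 3), 5), branch(5, r(b, 3), r(b, 3)), k), W ↦ r(b, 3), X2 ↦ plus(branch(k, plus(b, k), k), branch(k, plus(b, k), k)), Y1 ↦ branch(k, plus(b, k), k), N ↦ r(k, tup(r(b, 3), branch(branch(5, r(b, 3), 5), branch(5, r(b, 3), r(b, 3)), k), r(b, 3))) }, so Y2 ↦ branch(branch(5, r(b, 3), 5), branch(5, r(b, 3), r(b, 3)), k).

branch(branch(5, r(b, 3), 5), branch(5, r(b, 3), r(b, 3)), k)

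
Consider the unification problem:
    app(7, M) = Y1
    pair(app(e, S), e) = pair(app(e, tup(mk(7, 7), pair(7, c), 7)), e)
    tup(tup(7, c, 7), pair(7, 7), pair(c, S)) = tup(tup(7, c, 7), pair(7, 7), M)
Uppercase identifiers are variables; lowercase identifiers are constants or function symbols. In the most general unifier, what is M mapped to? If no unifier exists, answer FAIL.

pair(c, tup(mk(7, 7), pair(7, c), 7))

Bind Y1 := app(7, M); no other remaining equation mentions Y1.
Decompose pair/2: app(e, S) = app(e, tup(mk(7, 7), pair(7, c), 7)),  e = e.
Decompose app/2: e = e,  S = tup(mk(7, 7), pair(7, c), 7).
Delete trivial equation e = e.
Bind S := tup(mk(7, 7), pair(7, c), 7); substituting into the one remaining equation that mentions S gives: tup(tup(7, c, 7), pair(7, 7), pair(c, tup(mk(7, 7), pair(7, c), 7))) = tup(tup(7, c, 7), pair(7, 7), M).
Delete trivial equation e = e.
Decompose tup/3: tup(7, c, 7) = tup(7, c, 7),  pair(7, 7) = pair(7, 7),  pair(c, tup(mk(7, 7), pair(7, c), 7)) = M.
Delete trivial equation tup(7, c, 7) = tup(7, c, 7).
Delete trivial equation pair(7, 7) = pair(7, 7).
Bind M := pair(c, tup(mk(7, 7), pair(7, c), 7)). Substituting into the earlier binding gives Y1 := app(7, pair(c, tup(mk(7, 7), pair(7, c), 7))).
MGU = { Y1 ↦ app(7, pair(c, tup(mk(7, 7), pair(7, c), 7))), S ↦ tup(mk(7, 7), pair(7, c), 7), M ↦ pair(c, tup(mk(7, 7), pair(7, c), 7)) }, so M ↦ pair(c, tup(mk(7, 7), pair(7, c), 7)).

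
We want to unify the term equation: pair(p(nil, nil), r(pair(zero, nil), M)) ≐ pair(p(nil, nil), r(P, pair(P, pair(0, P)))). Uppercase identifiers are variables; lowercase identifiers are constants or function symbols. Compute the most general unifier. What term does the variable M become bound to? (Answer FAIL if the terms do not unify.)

Decompose pair/2: p(nil, nil) ≐ p(nil, nil),  r(pair(zero, nil), M) ≐ r(P, pair(P, pair(0, P))).
Delete trivial equation p(nil, nil) ≐ p(nil, nil).
Decompose r/2: pair(zero, nil) ≐ P,  M ≐ pair(P, pair(0, P)).
Bind P := pair(zero, nil); substituting into the remaining equation gives: M ≐ pair(pair(zero, nil), pair(0, pair(zero, nil))).
Bind M := pair(pair(zero, nil), pair(0, pair(zero, nil))).
MGU = { P ↦ pair(zero, nil), M ↦ pair(pair(zero, nil), pair(0, pair(zero, nil))) }, so M ↦ pair(pair(zero, nil), pair(0, pair(zero, nil))).

pair(pair(zero, nil), pair(0, pair(zero, nil)))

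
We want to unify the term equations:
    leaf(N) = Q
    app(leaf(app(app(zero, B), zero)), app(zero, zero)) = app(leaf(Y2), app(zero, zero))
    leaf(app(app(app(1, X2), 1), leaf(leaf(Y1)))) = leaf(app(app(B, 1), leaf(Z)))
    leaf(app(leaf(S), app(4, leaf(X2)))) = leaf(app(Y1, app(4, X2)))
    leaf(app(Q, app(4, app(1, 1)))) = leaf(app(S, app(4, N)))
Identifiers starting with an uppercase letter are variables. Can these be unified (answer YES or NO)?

NO

Bind Q := leaf(N); substituting into the one remaining equation that mentions Q gives: leaf(app(leaf(N), app(4, app(1, 1)))) = leaf(app(S, app(4, N))).
Decompose app/2: leaf(app(app(zero, B), zero)) = leaf(Y2),  app(zero, zero) = app(zero, zero).
Decompose leaf/1: app(app(zero, B), zero) = Y2.
Bind Y2 := app(app(zero, B), zero); no other remaining equation mentions Y2.
Delete trivial equation app(zero, zero) = app(zero, zero).
Decompose leaf/1: app(app(app(1, X2), 1), leaf(leaf(Y1))) = app(app(B, 1), leaf(Z)).
Decompose app/2: app(app(1, X2), 1) = app(B, 1),  leaf(leaf(Y1)) = leaf(Z).
Decompose app/2: app(1, X2) = B,  1 = 1.
Bind B := app(1, X2); no other remaining equation mentions B. Substituting into the earlier binding gives Y2 := app(app(zero, app(1, X2)), zero).
Delete trivial equation 1 = 1.
Decompose leaf/1: leaf(Y1) = Z.
Bind Z := leaf(Y1); no other remaining equation mentions Z.
Decompose leaf/1: app(leaf(S), app(4, leaf(X2))) = app(Y1, app(4, X2)).
Decompose app/2: leaf(S) = Y1,  app(4, leaf(X2)) = app(4, X2).
Bind Y1 := leaf(S); no other remaining equation mentions Y1. Substituting into the earlier binding gives Z := leaf(leaf(S)).
Decompose app/2: 4 = 4,  leaf(X2) = X2.
Delete trivial equation 4 = 4.
Occurs check fails: X2 occurs in leaf(X2); the equation X2 = leaf(X2) has no finite solution.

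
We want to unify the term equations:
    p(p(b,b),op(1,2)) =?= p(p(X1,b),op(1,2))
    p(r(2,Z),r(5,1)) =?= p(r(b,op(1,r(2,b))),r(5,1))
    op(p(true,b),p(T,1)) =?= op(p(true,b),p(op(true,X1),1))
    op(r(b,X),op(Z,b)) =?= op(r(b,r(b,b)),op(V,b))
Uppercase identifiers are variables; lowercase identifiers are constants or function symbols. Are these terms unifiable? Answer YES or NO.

Decompose p/2: p(b,b) =?= p(X1,b),  op(1,2) =?= op(1,2).
Decompose p/2: b =?= X1,  b =?= b.
Bind X1 := b; substituting into the one remaining equation that mentions X1 gives: op(p(true,b),p(T,1)) =?= op(p(true,b),p(op(true,b),1)).
Delete trivial equation b =?= b.
Delete trivial equation op(1,2) =?= op(1,2).
Decompose p/2: r(2,Z) =?= r(b,op(1,r(2,b))),  r(5,1) =?= r(5,1).
Decompose r/2: 2 =?= b,  Z =?= op(1,r(2,b)).
Clash: constants 2 and b differ; no unifier exists.

NO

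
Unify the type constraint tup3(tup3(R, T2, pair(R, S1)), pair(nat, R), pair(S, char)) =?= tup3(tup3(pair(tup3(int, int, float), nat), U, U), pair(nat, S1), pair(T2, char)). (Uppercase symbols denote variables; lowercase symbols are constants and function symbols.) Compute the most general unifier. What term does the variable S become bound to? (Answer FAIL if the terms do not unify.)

Decompose tup3/3: tup3(R, T2, pair(R, S1)) =?= tup3(pair(tup3(int, int, float), nat), U, U),  pair(nat, R) =?= pair(nat, S1),  pair(S, char) =?= pair(T2, char).
Decompose tup3/3: R =?= pair(tup3(int, int, float), nat),  T2 =?= U,  pair(R, S1) =?= U.
Bind R := pair(tup3(int, int, float), nat); substituting into the 2 remaining equations that mention R gives: pair(pair(tup3(int, int, float), nat), S1) =?= U,  pair(nat, pair(tup3(int, int, float), nat)) =?= pair(nat, S1).
Bind T2 := U; substituting into the one remaining equation that mentions T2 gives: pair(S, char) =?= pair(U, char).
Bind U := pair(pair(tup3(int, int, float), nat), S1); substituting into the one remaining equation that mentions U gives: pair(S, char) =?= pair(pair(pair(tup3(int, int, float), nat), S1), char). Substituting into the earlier binding gives T2 := pair(pair(tup3(int, int, float), nat), S1).
Decompose pair/2: nat =?= nat,  pair(tup3(int, int, float), nat) =?= S1.
Delete trivial equation nat =?= nat.
Bind S1 := pair(tup3(int, int, float), nat); substituting into the remaining equation gives: pair(S, char) =?= pair(pair(pair(tup3(int, int, float), nat), pair(tup3(int, int, float), nat)), char). Substituting into the earlier bindings gives T2 := pair(pair(tup3(int, int, float), nat), pair(tup3(int, int, float), nat)), U := pair(pair(tup3(int, int, float), nat), pair(tup3(int, int, float), nat)).
Decompose pair/2: S =?= pair(pair(tup3(int, int, float), nat), pair(tup3(int, int, float), nat)),  char =?= char.
Bind S := pair(pair(tup3(int, int, float), nat), pair(tup3(int, int, float), nat)); no other remaining equation mentions S.
Delete trivial equation char =?= char.
MGU = { R -> pair(tup3(int, int, float), nat), T2 -> pair(pair(tup3(int, int, float), nat), pair(tup3(int, int, float), nat)), U -> pair(pair(tup3(int, int, float), nat), pair(tup3(int, int, float), nat)), S1 -> pair(tup3(int, int, float), nat), S -> pair(pair(tup3(int, int, float), nat), pair(tup3(int, int, float), nat)) }, so S -> pair(pair(tup3(int, int, float), nat), pair(tup3(int, int, float), nat)).

pair(pair(tup3(int, int, float), nat), pair(tup3(int, int, float), nat))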